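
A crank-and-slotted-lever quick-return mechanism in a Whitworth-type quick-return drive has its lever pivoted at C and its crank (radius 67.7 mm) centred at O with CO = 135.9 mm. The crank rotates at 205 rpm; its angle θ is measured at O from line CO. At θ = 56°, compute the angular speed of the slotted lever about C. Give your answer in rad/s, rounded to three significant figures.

ω = 21.47 rad/s (from 205 rpm).
Crank pin A relative to C: A = (d + r cosθ, r sinθ); lever angle φ = atan2(r sinθ, d + r cosθ).
Differentiating tanφ: φ̇ = rω(d cosθ + r)/(d² + r² + 2dr cosθ).
d² + r² + 2dr cosθ = |CA|² = 0.0333417 m²;  d cosθ + r = +0.14369 m.
|ω_lever| = |0.0677·21.47·+0.14369| / 0.0333417 = 6.2636 rad/s.

6.26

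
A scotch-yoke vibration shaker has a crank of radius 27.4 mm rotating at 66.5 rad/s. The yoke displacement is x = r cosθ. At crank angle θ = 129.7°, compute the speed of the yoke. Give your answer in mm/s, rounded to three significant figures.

1400

ω = 66.5 rad/s
x = r cosθ ⇒ ẋ = −rω sinθ.
|v| = rω|sinθ| = 0.0274·66.5·|sin 129.7°| = 1.4019 m/s = 1401.9 mm/s.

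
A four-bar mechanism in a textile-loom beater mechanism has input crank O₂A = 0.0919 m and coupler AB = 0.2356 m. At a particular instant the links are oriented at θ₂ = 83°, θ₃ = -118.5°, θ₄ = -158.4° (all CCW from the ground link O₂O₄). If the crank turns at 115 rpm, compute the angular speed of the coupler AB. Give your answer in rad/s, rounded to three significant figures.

6.43

ω₂ = 12.04 rad/s (from 115 rpm).
Differentiating the loop-closure r₂e^{iθ₂}+r₃e^{iθ₃}=r₁+r₄e^{iθ₄} gives r₂ω₂e^{iθ₂}+r₃ω₃e^{iθ₃}=r₄ω₄e^{iθ₄}.
Eliminating the other unknown: ω₃ = r₂ω₂ sin(θ₄−θ₂) / [r₃ sin(θ₃−θ₄)].
Numerator sine = +0.87798; denominator sine = +0.64145.
Result = 0.0919·12.04·(+0.87798) / (0.2356·(+0.64145)) = +6.4297 rad/s; magnitude 6.4297 rad/s.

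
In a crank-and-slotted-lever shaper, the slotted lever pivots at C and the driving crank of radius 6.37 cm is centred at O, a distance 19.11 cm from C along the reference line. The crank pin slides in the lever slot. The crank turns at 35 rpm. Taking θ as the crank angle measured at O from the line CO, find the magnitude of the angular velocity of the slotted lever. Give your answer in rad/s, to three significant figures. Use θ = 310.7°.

0.779

ω = 3.665 rad/s (from 35 rpm).
Crank pin A relative to C: A = (d + r cosθ, r sinθ); lever angle φ = atan2(r sinθ, d + r cosθ).
Differentiating tanφ: φ̇ = rω(d cosθ + r)/(d² + r² + 2dr cosθ).
d² + r² + 2dr cosθ = |CA|² = 0.056453 m²;  d cosθ + r = +0.18832 m.
|ω_lever| = |0.0637·3.665·+0.18832| / 0.056453 = 0.77882 rad/s.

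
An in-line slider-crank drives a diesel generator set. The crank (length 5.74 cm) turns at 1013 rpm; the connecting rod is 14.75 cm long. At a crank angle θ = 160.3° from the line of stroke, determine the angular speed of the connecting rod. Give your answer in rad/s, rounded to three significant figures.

ω = 106.1 rad/s (converted from 1013 rpm).
The rod makes angle φ with the slider axis where L sinφ = r sinθ; differentiating, L cosφ·φ̇ = r ω cosθ.
L cosφ = √(L² − r² sin²θ) = 0.14623 m.
|ω_rod| = r ω |cosθ| / √(L² − r² sin²θ) = 0.0574·106.1·0.94147/0.14623 = 39.204 rad/s.

39.2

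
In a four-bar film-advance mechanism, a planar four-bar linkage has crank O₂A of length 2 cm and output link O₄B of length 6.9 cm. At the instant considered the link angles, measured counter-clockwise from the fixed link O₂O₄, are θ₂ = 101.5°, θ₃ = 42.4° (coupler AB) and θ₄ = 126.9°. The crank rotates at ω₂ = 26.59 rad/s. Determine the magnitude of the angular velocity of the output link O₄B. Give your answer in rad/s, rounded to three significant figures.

6.64

ω₂ = 26.59 rad/s
Differentiating the loop-closure r₂e^{iθ₂}+r₃e^{iθ₃}=r₁+r₄e^{iθ₄} gives r₂ω₂e^{iθ₂}+r₃ω₃e^{iθ₃}=r₄ω₄e^{iθ₄}.
Eliminating the other unknown: ω₄ = r₂ω₂ sin(θ₂−θ₃) / [r₄ sin(θ₄−θ₃)].
Numerator sine = +0.85806; denominator sine = +0.99540.
Result = 0.02·26.59·(+0.85806) / (0.069·(+0.99540)) = +6.6439 rad/s; magnitude 6.6439 rad/s.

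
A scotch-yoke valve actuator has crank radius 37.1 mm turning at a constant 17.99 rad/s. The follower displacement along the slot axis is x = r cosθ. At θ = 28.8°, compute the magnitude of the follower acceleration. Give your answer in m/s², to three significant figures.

10.5

ω = 17.99 rad/s
x = r cosθ ⇒ ẍ = −rω² cosθ (ω constant).
|a| = rω²|cosθ| = 0.0371·(17.99)²·|cos 28.8°| = 10.522 m/s².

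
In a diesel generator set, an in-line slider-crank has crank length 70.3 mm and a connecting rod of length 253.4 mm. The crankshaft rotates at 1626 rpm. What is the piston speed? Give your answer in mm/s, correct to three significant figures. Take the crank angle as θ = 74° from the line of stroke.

ω = 2π·1626/60 = 170.3 rad/s
For an in-line slider-crank, x = r cosθ + √(L² − r² sin²θ), so v = −rω sinθ·[1 + r cosθ/√(L² − r² sin²θ)].
With r = 0.0703 m, L = 0.2534 m, θ = 74°: √(L² − r² sin²θ) = 0.24422 m.
v = −0.0703·170.3·0.96126·[1 + 0.0703·0.27564/0.24422] = -12.42 m/s.
|v| = 12.42 m/s = 12420 mm/s.

12400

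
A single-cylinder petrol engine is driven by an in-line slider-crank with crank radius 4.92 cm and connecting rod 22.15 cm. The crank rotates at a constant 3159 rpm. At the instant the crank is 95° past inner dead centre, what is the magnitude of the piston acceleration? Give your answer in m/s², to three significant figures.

ω = 2π·3159/60 = 330.8 rad/s
x(θ) = r cosθ + √(L² − r² sin²θ); with ω constant, a = ω²·d²x/dθ².
d²x/dθ² = −r cosθ − r²(cos2θ)/√u − r⁴ sin²2θ/(4u^{3/2}),  u = L² − r² sin²θ = 0.04666 m².
Substituting r = 0.0492 m, L = 0.2215 m, θ = 95°: d²x/dθ² = +0.01532 m.
a = ω²·d²x/dθ² = (330.8)²·(+0.01532) = +1676.5 m/s²;  |a| = 1676.5 m/s².

1680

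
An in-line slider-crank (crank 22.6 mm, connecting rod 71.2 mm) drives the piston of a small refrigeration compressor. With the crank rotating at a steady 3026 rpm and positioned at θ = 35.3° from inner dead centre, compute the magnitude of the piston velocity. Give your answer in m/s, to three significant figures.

ω = 2π·3026/60 = 316.9 rad/s
For an in-line slider-crank, x = r cosθ + √(L² − r² sin²θ), so v = −rω sinθ·[1 + r cosθ/√(L² − r² sin²θ)].
With r = 0.0226 m, L = 0.0712 m, θ = 35.3°: √(L² − r² sin²θ) = 0.069992 m.
v = −0.0226·316.9·0.57786·[1 + 0.0226·0.81614/0.069992] = -5.2289 m/s.
|v| = 5.2289 m/s.

5.23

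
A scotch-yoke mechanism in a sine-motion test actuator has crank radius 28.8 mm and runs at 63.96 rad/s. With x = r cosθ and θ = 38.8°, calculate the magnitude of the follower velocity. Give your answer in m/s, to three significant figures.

ω = 63.96 rad/s
x = r cosθ ⇒ ẋ = −rω sinθ.
|v| = rω|sinθ| = 0.0288·63.96·|sin 38.8°| = 1.1542 m/s.

1.15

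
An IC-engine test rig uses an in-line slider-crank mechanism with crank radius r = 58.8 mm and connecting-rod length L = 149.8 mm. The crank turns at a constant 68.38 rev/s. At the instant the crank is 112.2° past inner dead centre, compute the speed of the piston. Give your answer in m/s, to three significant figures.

ω = 2π·68.4 = 429.6 rad/s
For an in-line slider-crank, x = r cosθ + √(L² − r² sin²θ), so v = −rω sinθ·[1 + r cosθ/√(L² − r² sin²θ)].
With r = 0.0588 m, L = 0.1498 m, θ = 112.2°: √(L² − r² sin²θ) = 0.13956 m.
v = −0.0588·429.6·0.92587·[1 + 0.0588·-0.37784/0.13956] = -19.667 m/s.
|v| = 19.667 m/s.

19.7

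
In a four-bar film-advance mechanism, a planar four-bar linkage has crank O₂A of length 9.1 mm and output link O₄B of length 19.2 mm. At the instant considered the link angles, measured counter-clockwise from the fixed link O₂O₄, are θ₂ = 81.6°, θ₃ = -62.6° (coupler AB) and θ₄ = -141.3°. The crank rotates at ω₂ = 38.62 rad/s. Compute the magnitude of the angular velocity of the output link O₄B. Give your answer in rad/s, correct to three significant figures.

10.9

ω₂ = 38.62 rad/s
Differentiating the loop-closure r₂e^{iθ₂}+r₃e^{iθ₃}=r₁+r₄e^{iθ₄} gives r₂ω₂e^{iθ₂}+r₃ω₃e^{iθ₃}=r₄ω₄e^{iθ₄}.
Eliminating the other unknown: ω₄ = r₂ω₂ sin(θ₂−θ₃) / [r₄ sin(θ₄−θ₃)].
Numerator sine = +0.58496; denominator sine = -0.98061.
Result = 0.0091·38.62·(+0.58496) / (0.0192·(-0.98061)) = -10.919 rad/s; magnitude 10.919 rad/s.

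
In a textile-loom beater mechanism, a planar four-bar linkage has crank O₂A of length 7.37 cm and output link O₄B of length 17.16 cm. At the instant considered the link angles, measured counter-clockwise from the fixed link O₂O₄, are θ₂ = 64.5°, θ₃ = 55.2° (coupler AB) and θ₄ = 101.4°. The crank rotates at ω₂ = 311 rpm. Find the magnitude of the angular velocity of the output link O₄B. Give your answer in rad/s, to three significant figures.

ω₂ = 32.57 rad/s (from 311 rpm).
Differentiating the loop-closure r₂e^{iθ₂}+r₃e^{iθ₃}=r₁+r₄e^{iθ₄} gives r₂ω₂e^{iθ₂}+r₃ω₃e^{iθ₃}=r₄ω₄e^{iθ₄}.
Eliminating the other unknown: ω₄ = r₂ω₂ sin(θ₂−θ₃) / [r₄ sin(θ₄−θ₃)].
Numerator sine = +0.16160; denominator sine = +0.72176.
Result = 0.0737·32.57·(+0.16160) / (0.1716·(+0.72176)) = +3.1318 rad/s; magnitude 3.1318 rad/s.

3.13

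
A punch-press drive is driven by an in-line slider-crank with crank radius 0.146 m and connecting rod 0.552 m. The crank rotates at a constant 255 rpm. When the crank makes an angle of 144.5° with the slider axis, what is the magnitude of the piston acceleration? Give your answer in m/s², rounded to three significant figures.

ω = 2π·255/60 = 26.7 rad/s
x(θ) = r cosθ + √(L² − r² sin²θ); with ω constant, a = ω²·d²x/dθ².
d²x/dθ² = −r cosθ − r²(cos2θ)/√u − r⁴ sin²2θ/(4u^{3/2}),  u = L² − r² sin²θ = 0.297516 m².
Substituting r = 0.146 m, L = 0.552 m, θ = 144.5°: d²x/dθ² = +0.10551 m.
a = ω²·d²x/dθ² = (26.7)²·(+0.10551) = +75.238 m/s²;  |a| = 75.238 m/s².

75.2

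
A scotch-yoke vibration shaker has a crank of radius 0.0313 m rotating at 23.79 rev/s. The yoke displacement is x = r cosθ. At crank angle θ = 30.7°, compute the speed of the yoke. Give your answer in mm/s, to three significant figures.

2390

ω = 149.5 rad/s (from 23.79 rev/s).
x = r cosθ ⇒ ẋ = −rω sinθ.
|v| = rω|sinθ| = 0.0313·149.5·|sin 30.7°| = 2.3886 m/s = 2388.6 mm/s.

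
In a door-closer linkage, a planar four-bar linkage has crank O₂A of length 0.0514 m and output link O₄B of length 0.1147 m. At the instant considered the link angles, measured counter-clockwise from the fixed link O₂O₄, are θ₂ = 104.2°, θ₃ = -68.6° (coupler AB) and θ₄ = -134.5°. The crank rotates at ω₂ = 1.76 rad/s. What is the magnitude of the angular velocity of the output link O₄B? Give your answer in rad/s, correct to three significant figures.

0.108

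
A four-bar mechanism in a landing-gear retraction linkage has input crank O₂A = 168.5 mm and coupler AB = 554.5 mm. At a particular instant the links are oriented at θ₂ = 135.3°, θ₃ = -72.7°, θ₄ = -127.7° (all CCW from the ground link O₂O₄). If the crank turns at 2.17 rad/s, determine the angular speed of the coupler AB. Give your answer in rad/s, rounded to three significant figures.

ω₂ = 2.17 rad/s
Differentiating the loop-closure r₂e^{iθ₂}+r₃e^{iθ₃}=r₁+r₄e^{iθ₄} gives r₂ω₂e^{iθ₂}+r₃ω₃e^{iθ₃}=r₄ω₄e^{iθ₄}.
Eliminating the other unknown: ω₃ = r₂ω₂ sin(θ₄−θ₂) / [r₃ sin(θ₃−θ₄)].
Numerator sine = +0.99255; denominator sine = +0.81915.
Result = 0.1685·2.17·(+0.99255) / (0.5545·(+0.81915)) = +0.799 rad/s; magnitude 0.799 rad/s.

0.799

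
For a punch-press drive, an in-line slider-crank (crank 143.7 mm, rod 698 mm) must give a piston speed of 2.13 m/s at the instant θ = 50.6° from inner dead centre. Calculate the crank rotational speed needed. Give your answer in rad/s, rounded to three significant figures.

For an in-line slider-crank, |v_piston| = rω|sinθ|·[1 + r cosθ/√(L² − r² sin²θ)].
With r = 0.1437 m, L = 0.698 m, θ = 50.6°: the bracketed kinematic factor |dx/dθ| = 0.12574 m.
ω = v/|dx/dθ| = 2.13/0.12574 = 16.94 rad/s.

16.9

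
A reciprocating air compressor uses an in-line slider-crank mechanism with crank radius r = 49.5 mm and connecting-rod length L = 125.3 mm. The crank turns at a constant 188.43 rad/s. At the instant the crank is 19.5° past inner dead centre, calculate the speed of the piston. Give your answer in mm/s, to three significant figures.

ω = 188.4 rad/s
For an in-line slider-crank, x = r cosθ + √(L² − r² sin²θ), so v = −rω sinθ·[1 + r cosθ/√(L² − r² sin²θ)].
With r = 0.0495 m, L = 0.1253 m, θ = 19.5°: √(L² − r² sin²θ) = 0.12421 m.
v = −0.0495·188.4·0.33381·[1 + 0.0495·0.94264/0.12421] = -4.2832 m/s.
|v| = 4.2832 m/s = 4283.2 mm/s.

4280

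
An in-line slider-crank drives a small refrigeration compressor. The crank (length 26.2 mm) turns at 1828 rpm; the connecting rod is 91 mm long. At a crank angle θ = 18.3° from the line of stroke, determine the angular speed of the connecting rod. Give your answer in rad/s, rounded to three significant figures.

52.5

ω = 191.4 rad/s (converted from 1828 rpm).
The rod makes angle φ with the slider axis where L sinφ = r sinθ; differentiating, L cosφ·φ̇ = r ω cosθ.
L cosφ = √(L² − r² sin²θ) = 0.090627 m.
|ω_rod| = r ω |cosθ| / √(L² − r² sin²θ) = 0.0262·191.4·0.94943/0.090627 = 52.542 rad/s.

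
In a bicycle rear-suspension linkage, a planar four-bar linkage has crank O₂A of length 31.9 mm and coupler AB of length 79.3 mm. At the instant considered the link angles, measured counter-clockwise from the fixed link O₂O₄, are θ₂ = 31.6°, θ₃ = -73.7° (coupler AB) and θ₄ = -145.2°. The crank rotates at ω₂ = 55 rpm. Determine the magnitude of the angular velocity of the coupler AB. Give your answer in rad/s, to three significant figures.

ω₂ = 5.76 rad/s (from 55 rpm).
Differentiating the loop-closure r₂e^{iθ₂}+r₃e^{iθ₃}=r₁+r₄e^{iθ₄} gives r₂ω₂e^{iθ₂}+r₃ω₃e^{iθ₃}=r₄ω₄e^{iθ₄}.
Eliminating the other unknown: ω₃ = r₂ω₂ sin(θ₄−θ₂) / [r₃ sin(θ₃−θ₄)].
Numerator sine = -0.05582; denominator sine = +0.94832.
Result = 0.0319·5.76·(-0.05582) / (0.0793·(+0.94832)) = -0.13638 rad/s; magnitude 0.13638 rad/s.

0.136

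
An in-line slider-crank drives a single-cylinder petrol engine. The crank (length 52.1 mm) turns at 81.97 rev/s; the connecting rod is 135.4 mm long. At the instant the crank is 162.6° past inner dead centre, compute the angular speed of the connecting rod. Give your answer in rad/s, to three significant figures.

190

ω = 515 rad/s (converted from 81.97 rev/s).
The rod makes angle φ with the slider axis where L sinφ = r sinθ; differentiating, L cosφ·φ̇ = r ω cosθ.
L cosφ = √(L² − r² sin²θ) = 0.1345 m.
|ω_rod| = r ω |cosθ| / √(L² − r² sin²θ) = 0.0521·515·0.95424/0.1345 = 190.37 rad/s.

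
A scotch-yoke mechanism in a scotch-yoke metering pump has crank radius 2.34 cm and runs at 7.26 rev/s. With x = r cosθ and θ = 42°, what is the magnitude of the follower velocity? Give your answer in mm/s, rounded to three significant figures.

ω = 45.62 rad/s (from 7.26 rev/s).
x = r cosθ ⇒ ẋ = −rω sinθ.
|v| = rω|sinθ| = 0.0234·45.62·|sin 42°| = 0.71424 m/s = 714.24 mm/s.

714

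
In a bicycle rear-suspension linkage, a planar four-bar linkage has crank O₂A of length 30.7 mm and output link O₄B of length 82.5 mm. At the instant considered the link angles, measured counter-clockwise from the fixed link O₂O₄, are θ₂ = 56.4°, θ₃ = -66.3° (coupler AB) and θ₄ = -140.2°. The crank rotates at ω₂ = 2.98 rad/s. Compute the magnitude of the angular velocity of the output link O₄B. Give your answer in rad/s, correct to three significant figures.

0.971

ω₂ = 2.98 rad/s
Differentiating the loop-closure r₂e^{iθ₂}+r₃e^{iθ₃}=r₁+r₄e^{iθ₄} gives r₂ω₂e^{iθ₂}+r₃ω₃e^{iθ₃}=r₄ω₄e^{iθ₄}.
Eliminating the other unknown: ω₄ = r₂ω₂ sin(θ₂−θ₃) / [r₄ sin(θ₄−θ₃)].
Numerator sine = +0.84151; denominator sine = -0.96078.
Result = 0.0307·2.98·(+0.84151) / (0.0825·(-0.96078)) = -0.97126 rad/s; magnitude 0.97126 rad/s.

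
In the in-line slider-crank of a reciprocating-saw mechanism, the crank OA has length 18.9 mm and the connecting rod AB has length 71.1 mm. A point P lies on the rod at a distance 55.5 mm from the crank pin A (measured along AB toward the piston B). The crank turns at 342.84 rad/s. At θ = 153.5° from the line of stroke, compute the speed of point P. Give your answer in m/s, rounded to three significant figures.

2.67

ω = 342.8 rad/s.  Crank-pin speed |V_A| = rω = 6.4797 m/s, perpendicular to OA.
Rod angle: sinφ = −(r/L) sinθ ⇒ φ = -6.812°; ω_rod = −rω cosθ/√(L²−r²sin²θ) = +82.139 rad/s.
V_P = V_A + ω_rod × AP, with AP = 0.0555 m along the rod.
Components: V_Px = −rω sinθ − a·ω_rod·sinφ = -2.3505 m/s;  V_Py = rω cosθ + a·ω_rod·cosφ = -1.2723 m/s.
|V_P| = √(V_Px² + V_Py²) = 2.6728 m/s.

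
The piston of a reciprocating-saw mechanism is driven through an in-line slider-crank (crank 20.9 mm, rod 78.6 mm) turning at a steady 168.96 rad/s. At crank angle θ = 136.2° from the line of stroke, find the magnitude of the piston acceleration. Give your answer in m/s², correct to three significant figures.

ω = 169 rad/s
x(θ) = r cosθ + √(L² − r² sin²θ); with ω constant, a = ω²·d²x/dθ².
d²x/dθ² = −r cosθ − r²(cos2θ)/√u − r⁴ sin²2θ/(4u^{3/2}),  u = L² − r² sin²θ = 0.0059687 m².
Substituting r = 0.0209 m, L = 0.0786 m, θ = 136.2°: d²x/dθ² = +0.014745 m.
a = ω²·d²x/dθ² = (169)²·(+0.014745) = +420.93 m/s²;  |a| = 420.93 m/s².

421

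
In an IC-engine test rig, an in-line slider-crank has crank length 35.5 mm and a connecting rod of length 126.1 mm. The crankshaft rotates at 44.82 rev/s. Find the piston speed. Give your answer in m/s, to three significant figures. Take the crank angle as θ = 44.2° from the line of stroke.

ω = 2π·44.8 = 281.6 rad/s
For an in-line slider-crank, x = r cosθ + √(L² − r² sin²θ), so v = −rω sinθ·[1 + r cosθ/√(L² − r² sin²θ)].
With r = 0.0355 m, L = 0.1261 m, θ = 44.2°: √(L² − r² sin²θ) = 0.12365 m.
v = −0.0355·281.6·0.69717·[1 + 0.0355·0.71691/0.12365] = -8.4043 m/s.
|v| = 8.4043 m/s.

8.40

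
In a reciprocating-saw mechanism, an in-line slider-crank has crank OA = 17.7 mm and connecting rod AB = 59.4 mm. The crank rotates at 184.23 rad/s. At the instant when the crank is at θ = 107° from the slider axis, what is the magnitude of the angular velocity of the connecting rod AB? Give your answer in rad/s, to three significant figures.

16.7

ω = 184.2 rad/s
The rod makes angle φ with the slider axis where L sinφ = r sinθ; differentiating, L cosφ·φ̇ = r ω cosθ.
L cosφ = √(L² − r² sin²θ) = 0.056937 m.
|ω_rod| = r ω |cosθ| / √(L² − r² sin²θ) = 0.0177·184.2·0.29237/0.056937 = 16.745 rad/s.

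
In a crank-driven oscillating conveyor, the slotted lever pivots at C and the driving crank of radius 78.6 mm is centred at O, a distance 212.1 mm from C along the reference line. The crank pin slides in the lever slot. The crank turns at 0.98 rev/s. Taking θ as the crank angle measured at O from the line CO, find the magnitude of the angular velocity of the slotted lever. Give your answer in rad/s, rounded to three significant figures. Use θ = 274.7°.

ω = 6.158 rad/s (from 0.98 rev/s).
Crank pin A relative to C: A = (d + r cosθ, r sinθ); lever angle φ = atan2(r sinθ, d + r cosθ).
Differentiating tanφ: φ̇ = rω(d cosθ + r)/(d² + r² + 2dr cosθ).
d² + r² + 2dr cosθ = |CA|² = 0.0538964 m²;  d cosθ + r = +0.095979 m.
|ω_lever| = |0.0786·6.158·+0.095979| / 0.0538964 = 0.86188 rad/s.

0.862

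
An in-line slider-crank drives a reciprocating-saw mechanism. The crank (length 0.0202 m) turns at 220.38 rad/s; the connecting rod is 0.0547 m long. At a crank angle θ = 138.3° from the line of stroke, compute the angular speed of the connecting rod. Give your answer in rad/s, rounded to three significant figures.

62.7

ω = 220.4 rad/s
The rod makes angle φ with the slider axis where L sinφ = r sinθ; differentiating, L cosφ·φ̇ = r ω cosθ.
L cosφ = √(L² − r² sin²θ) = 0.053024 m.
|ω_rod| = r ω |cosθ| / √(L² − r² sin²θ) = 0.0202·220.4·0.74664/0.053024 = 62.685 rad/s.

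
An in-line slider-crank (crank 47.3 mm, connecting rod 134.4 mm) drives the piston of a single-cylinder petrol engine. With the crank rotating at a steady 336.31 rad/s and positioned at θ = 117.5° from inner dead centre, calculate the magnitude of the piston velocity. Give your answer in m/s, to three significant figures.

ω = 336.3 rad/s
For an in-line slider-crank, x = r cosθ + √(L² − r² sin²θ), so v = −rω sinθ·[1 + r cosθ/√(L² − r² sin²θ)].
With r = 0.0473 m, L = 0.1344 m, θ = 117.5°: √(L² − r² sin²θ) = 0.12768 m.
v = −0.0473·336.3·0.88701·[1 + 0.0473·-0.46175/0.12768] = -11.697 m/s.
|v| = 11.697 m/s.

11.7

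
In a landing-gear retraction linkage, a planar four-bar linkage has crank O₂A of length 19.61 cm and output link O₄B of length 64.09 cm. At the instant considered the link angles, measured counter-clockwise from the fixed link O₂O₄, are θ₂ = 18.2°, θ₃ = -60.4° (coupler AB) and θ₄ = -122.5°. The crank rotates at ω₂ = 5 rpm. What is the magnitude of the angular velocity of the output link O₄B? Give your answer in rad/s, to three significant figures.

0.178

ω₂ = 0.5236 rad/s (from 5 rpm).
Differentiating the loop-closure r₂e^{iθ₂}+r₃e^{iθ₃}=r₁+r₄e^{iθ₄} gives r₂ω₂e^{iθ₂}+r₃ω₃e^{iθ₃}=r₄ω₄e^{iθ₄}.
Eliminating the other unknown: ω₄ = r₂ω₂ sin(θ₂−θ₃) / [r₄ sin(θ₄−θ₃)].
Numerator sine = +0.98027; denominator sine = -0.88377.
Result = 0.1961·0.5236·(+0.98027) / (0.6409·(-0.88377)) = -0.1777 rad/s; magnitude 0.1777 rad/s.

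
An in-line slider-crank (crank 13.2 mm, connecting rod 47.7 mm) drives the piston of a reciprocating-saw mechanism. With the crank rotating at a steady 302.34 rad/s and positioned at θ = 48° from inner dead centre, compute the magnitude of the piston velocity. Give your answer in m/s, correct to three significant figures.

3.53

ω = 302.3 rad/s
For an in-line slider-crank, x = r cosθ + √(L² − r² sin²θ), so v = −rω sinθ·[1 + r cosθ/√(L² − r² sin²θ)].
With r = 0.0132 m, L = 0.0477 m, θ = 48°: √(L² − r² sin²θ) = 0.04668 m.
v = −0.0132·302.3·0.74314·[1 + 0.0132·0.66913/0.04668] = -3.527 m/s.
|v| = 3.527 m/s.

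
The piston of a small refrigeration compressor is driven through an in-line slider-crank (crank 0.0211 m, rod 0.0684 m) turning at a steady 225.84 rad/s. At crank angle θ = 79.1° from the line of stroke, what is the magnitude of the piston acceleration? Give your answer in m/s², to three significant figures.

ω = 225.8 rad/s
x(θ) = r cosθ + √(L² − r² sin²θ); with ω constant, a = ω²·d²x/dθ².
d²x/dθ² = −r cosθ − r²(cos2θ)/√u − r⁴ sin²2θ/(4u^{3/2}),  u = L² − r² sin²θ = 0.00424927 m².
Substituting r = 0.0211 m, L = 0.0684 m, θ = 79.1°: d²x/dθ² = +0.0023268 m.
a = ω²·d²x/dθ² = (225.8)²·(+0.0023268) = +118.67 m/s²;  |a| = 118.67 m/s².

119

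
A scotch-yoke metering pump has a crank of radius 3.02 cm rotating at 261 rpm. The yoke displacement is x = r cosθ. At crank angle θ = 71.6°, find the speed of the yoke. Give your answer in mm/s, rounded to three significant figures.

ω = 27.33 rad/s (from 261 rpm).
x = r cosθ ⇒ ẋ = −rω sinθ.
|v| = rω|sinθ| = 0.0302·27.33·|sin 71.6°| = 0.78322 m/s = 783.22 mm/s.

783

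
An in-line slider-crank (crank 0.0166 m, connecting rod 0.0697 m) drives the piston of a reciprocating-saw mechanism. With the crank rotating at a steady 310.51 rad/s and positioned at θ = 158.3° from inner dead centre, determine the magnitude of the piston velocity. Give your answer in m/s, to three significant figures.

ω = 310.5 rad/s
For an in-line slider-crank, x = r cosθ + √(L² − r² sin²θ), so v = −rω sinθ·[1 + r cosθ/√(L² − r² sin²θ)].
With r = 0.0166 m, L = 0.0697 m, θ = 158.3°: √(L² − r² sin²θ) = 0.069429 m.
v = −0.0166·310.5·0.36975·[1 + 0.0166·-0.92913/0.069429] = -1.4825 m/s.
|v| = 1.4825 m/s.

1.48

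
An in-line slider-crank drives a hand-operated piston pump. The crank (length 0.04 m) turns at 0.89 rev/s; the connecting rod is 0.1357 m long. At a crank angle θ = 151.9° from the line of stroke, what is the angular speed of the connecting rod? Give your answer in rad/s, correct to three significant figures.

1.47

ω = 5.592 rad/s (converted from 0.89 rev/s).
The rod makes angle φ with the slider axis where L sinφ = r sinθ; differentiating, L cosφ·φ̇ = r ω cosθ.
L cosφ = √(L² − r² sin²θ) = 0.13439 m.
|ω_rod| = r ω |cosθ| / √(L² − r² sin²θ) = 0.04·5.592·0.88213/0.13439 = 1.4683 rad/s.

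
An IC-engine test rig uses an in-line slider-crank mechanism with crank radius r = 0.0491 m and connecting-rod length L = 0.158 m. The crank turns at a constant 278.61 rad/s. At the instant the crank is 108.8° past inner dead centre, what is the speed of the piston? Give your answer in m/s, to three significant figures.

11.6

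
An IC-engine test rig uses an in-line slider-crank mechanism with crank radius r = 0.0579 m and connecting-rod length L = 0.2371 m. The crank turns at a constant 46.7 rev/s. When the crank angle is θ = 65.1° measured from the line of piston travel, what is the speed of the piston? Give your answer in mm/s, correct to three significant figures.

17000

ω = 2π·46.7 = 293.4 rad/s
For an in-line slider-crank, x = r cosθ + √(L² − r² sin²θ), so v = −rω sinθ·[1 + r cosθ/√(L² − r² sin²θ)].
With r = 0.0579 m, L = 0.2371 m, θ = 65.1°: √(L² − r² sin²θ) = 0.23121 m.
v = −0.0579·293.4·0.90704·[1 + 0.0579·0.42104/0.23121] = -17.035 m/s.
|v| = 17.035 m/s = 17035 mm/s.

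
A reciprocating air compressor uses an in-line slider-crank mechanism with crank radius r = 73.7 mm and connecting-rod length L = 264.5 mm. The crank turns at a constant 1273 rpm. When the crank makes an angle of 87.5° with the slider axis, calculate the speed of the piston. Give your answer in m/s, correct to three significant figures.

ω = 2π·1273/60 = 133.3 rad/s
For an in-line slider-crank, x = r cosθ + √(L² − r² sin²θ), so v = −rω sinθ·[1 + r cosθ/√(L² − r² sin²θ)].
With r = 0.0737 m, L = 0.2645 m, θ = 87.5°: √(L² − r² sin²θ) = 0.25405 m.
v = −0.0737·133.3·0.99905·[1 + 0.0737·0.04362/0.25405] = -9.9397 m/s.
|v| = 9.9397 m/s.

9.94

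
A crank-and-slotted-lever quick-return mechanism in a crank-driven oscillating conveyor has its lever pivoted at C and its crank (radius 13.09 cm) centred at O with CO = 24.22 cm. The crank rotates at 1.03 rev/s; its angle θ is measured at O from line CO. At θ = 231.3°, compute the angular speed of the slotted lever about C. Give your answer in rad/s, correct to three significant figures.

0.481

ω = 6.472 rad/s (from 1.03 rev/s).
Crank pin A relative to C: A = (d + r cosθ, r sinθ); lever angle φ = atan2(r sinθ, d + r cosθ).
Differentiating tanφ: φ̇ = rω(d cosθ + r)/(d² + r² + 2dr cosθ).
d² + r² + 2dr cosθ = |CA|² = 0.0361503 m²;  d cosθ + r = -0.020534 m.
|ω_lever| = |0.1309·6.472·-0.020534| / 0.0361503 = 0.48119 rad/s.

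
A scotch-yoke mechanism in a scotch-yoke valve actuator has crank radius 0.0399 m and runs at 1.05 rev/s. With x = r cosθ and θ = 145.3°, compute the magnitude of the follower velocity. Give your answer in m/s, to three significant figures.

0.150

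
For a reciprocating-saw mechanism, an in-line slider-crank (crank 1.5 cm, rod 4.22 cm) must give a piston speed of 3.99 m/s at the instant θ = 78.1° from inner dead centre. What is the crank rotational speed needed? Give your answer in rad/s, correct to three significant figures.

For an in-line slider-crank, |v_piston| = rω|sinθ|·[1 + r cosθ/√(L² − r² sin²θ)].
With r = 0.015 m, L = 0.0422 m, θ = 78.1°: the bracketed kinematic factor |dx/dθ| = 0.015825 m.
ω = v/|dx/dθ| = 3.99/0.015825 = 252.13 rad/s.

252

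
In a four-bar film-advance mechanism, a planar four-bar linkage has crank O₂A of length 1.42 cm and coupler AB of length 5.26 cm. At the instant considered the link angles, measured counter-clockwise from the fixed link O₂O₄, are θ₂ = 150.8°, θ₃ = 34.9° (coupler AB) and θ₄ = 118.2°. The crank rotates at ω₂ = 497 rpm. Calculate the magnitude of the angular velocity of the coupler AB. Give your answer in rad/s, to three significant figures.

ω₂ = 52.05 rad/s (from 497 rpm).
Differentiating the loop-closure r₂e^{iθ₂}+r₃e^{iθ₃}=r₁+r₄e^{iθ₄} gives r₂ω₂e^{iθ₂}+r₃ω₃e^{iθ₃}=r₄ω₄e^{iθ₄}.
Eliminating the other unknown: ω₃ = r₂ω₂ sin(θ₄−θ₂) / [r₃ sin(θ₃−θ₄)].
Numerator sine = -0.53877; denominator sine = -0.99317.
Result = 0.0142·52.05·(-0.53877) / (0.0526·(-0.99317)) = +7.622 rad/s; magnitude 7.622 rad/s.

7.62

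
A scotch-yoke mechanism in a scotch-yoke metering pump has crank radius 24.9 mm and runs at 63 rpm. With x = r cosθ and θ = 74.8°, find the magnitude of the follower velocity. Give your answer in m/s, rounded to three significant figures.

0.159

ω = 6.597 rad/s (from 63 rpm).
x = r cosθ ⇒ ẋ = −rω sinθ.
|v| = rω|sinθ| = 0.0249·6.597·|sin 74.8°| = 0.15853 m/s.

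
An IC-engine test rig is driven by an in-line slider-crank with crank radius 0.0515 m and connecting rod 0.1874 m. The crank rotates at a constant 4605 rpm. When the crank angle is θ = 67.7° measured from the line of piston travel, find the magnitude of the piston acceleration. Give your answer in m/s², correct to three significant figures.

2160

ω = 2π·4605/60 = 482.2 rad/s
x(θ) = r cosθ + √(L² − r² sin²θ); with ω constant, a = ω²·d²x/dθ².
d²x/dθ² = −r cosθ − r²(cos2θ)/√u − r⁴ sin²2θ/(4u^{3/2}),  u = L² − r² sin²θ = 0.0328484 m².
Substituting r = 0.0515 m, L = 0.1874 m, θ = 67.7°: d²x/dθ² = -0.009268 m.
a = ω²·d²x/dθ² = (482.2)²·(-0.009268) = -2155.3 m/s²;  |a| = 2155.3 m/s².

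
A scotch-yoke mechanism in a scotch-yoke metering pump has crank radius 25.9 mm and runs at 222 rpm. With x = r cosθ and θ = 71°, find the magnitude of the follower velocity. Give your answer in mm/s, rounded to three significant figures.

569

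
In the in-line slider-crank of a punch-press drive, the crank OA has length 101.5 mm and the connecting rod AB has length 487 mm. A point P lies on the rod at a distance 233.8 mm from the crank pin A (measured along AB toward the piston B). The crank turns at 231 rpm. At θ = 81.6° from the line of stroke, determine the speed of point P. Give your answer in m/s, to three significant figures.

ω = 24.19 rad/s.  Crank-pin speed |V_A| = rω = 2.4553 m/s, perpendicular to OA.
Rod angle: sinφ = −(r/L) sinθ ⇒ φ = -11.899°; ω_rod = −rω cosθ/√(L²−r²sin²θ) = -0.75268 rad/s.
V_P = V_A + ω_rod × AP, with AP = 0.2338 m along the rod.
Components: V_Px = −rω sinθ − a·ω_rod·sinφ = -2.4653 m/s;  V_Py = rω cosθ + a·ω_rod·cosφ = +0.18648 m/s.
|V_P| = √(V_Px² + V_Py²) = 2.4723 m/s.

2.47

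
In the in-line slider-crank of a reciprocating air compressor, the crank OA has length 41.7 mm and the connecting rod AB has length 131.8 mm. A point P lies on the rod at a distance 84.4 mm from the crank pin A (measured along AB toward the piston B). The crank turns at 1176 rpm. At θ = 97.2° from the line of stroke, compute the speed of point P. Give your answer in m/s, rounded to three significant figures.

4.96

ω = 123.2 rad/s.  Crank-pin speed |V_A| = rω = 5.1354 m/s, perpendicular to OA.
Rod angle: sinφ = −(r/L) sinθ ⇒ φ = -18.294°; ω_rod = −rω cosθ/√(L²−r²sin²θ) = +5.1434 rad/s.
V_P = V_A + ω_rod × AP, with AP = 0.0844 m along the rod.
Components: V_Px = −rω sinθ − a·ω_rod·sinφ = -4.9586 m/s;  V_Py = rω cosθ + a·ω_rod·cosφ = -0.23147 m/s.
|V_P| = √(V_Px² + V_Py²) = 4.964 m/s.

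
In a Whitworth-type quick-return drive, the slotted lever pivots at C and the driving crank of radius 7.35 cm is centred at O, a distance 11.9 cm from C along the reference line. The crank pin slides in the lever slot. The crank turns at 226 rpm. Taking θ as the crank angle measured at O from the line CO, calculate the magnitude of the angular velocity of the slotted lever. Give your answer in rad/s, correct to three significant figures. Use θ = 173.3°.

35.5

ω = 23.67 rad/s (from 226 rpm).
Crank pin A relative to C: A = (d + r cosθ, r sinθ); lever angle φ = atan2(r sinθ, d + r cosθ).
Differentiating tanφ: φ̇ = rω(d cosθ + r)/(d² + r² + 2dr cosθ).
d² + r² + 2dr cosθ = |CA|² = 0.00218972 m²;  d cosθ + r = -0.044687 m.
|ω_lever| = |0.0735·23.67·-0.044687| / 0.00218972 = 35.499 rad/s.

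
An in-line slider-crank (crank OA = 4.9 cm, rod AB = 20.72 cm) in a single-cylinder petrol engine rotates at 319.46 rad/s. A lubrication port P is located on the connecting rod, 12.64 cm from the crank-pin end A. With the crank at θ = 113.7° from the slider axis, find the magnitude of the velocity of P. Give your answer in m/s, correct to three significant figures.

13.7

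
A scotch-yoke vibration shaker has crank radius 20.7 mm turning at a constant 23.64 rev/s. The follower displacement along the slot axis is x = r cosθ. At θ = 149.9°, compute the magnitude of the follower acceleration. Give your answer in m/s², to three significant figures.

ω = 148.5 rad/s (from 23.64 rev/s).
x = r cosθ ⇒ ẍ = −rω² cosθ (ω constant).
|a| = rω²|cosθ| = 0.0207·(148.5)²·|cos 149.9°| = 395.11 m/s².

395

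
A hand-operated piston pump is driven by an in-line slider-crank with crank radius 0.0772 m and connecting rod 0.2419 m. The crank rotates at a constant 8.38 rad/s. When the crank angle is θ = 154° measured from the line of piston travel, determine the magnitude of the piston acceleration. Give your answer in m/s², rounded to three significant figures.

ω = 8.38 rad/s
x(θ) = r cosθ + √(L² − r² sin²θ); with ω constant, a = ω²·d²x/dθ².
d²x/dθ² = −r cosθ − r²(cos2θ)/√u − r⁴ sin²2θ/(4u^{3/2}),  u = L² − r² sin²θ = 0.0573703 m².
Substituting r = 0.0772 m, L = 0.2419 m, θ = 154°: d²x/dθ² = +0.053667 m.
a = ω²·d²x/dθ² = (8.38)²·(+0.053667) = +3.7687 m/s²;  |a| = 3.7687 m/s².

3.77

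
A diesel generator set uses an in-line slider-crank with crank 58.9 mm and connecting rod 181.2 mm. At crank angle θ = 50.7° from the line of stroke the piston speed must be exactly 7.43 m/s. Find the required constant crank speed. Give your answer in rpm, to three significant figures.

For an in-line slider-crank, |v_piston| = rω|sinθ|·[1 + r cosθ/√(L² − r² sin²θ)].
With r = 0.0589 m, L = 0.1812 m, θ = 50.7°: the bracketed kinematic factor |dx/dθ| = 0.055275 m.
ω = v/|dx/dθ| = 7.43/0.055275 = 134.42 rad/s.
N = 60ω/(2π) = 1283.6 rpm.

1280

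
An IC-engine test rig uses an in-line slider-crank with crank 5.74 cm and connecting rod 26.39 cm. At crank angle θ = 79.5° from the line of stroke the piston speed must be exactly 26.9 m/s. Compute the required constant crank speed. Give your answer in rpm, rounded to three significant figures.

For an in-line slider-crank, |v_piston| = rω|sinθ|·[1 + r cosθ/√(L² − r² sin²θ)].
With r = 0.0574 m, L = 0.2639 m, θ = 79.5°: the bracketed kinematic factor |dx/dθ| = 0.058729 m.
ω = v/|dx/dθ| = 26.9/0.058729 = 458.04 rad/s.
N = 60ω/(2π) = 4373.9 rpm.

4370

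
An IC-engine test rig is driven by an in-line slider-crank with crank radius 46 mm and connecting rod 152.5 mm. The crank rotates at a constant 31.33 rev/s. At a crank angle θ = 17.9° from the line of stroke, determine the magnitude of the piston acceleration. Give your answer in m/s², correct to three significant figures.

2140

ω = 2π·31.3 = 196.9 rad/s
x(θ) = r cosθ + √(L² − r² sin²θ); with ω constant, a = ω²·d²x/dθ².
d²x/dθ² = −r cosθ − r²(cos2θ)/√u − r⁴ sin²2θ/(4u^{3/2}),  u = L² − r² sin²θ = 0.0230564 m².
Substituting r = 0.046 m, L = 0.1525 m, θ = 17.9°: d²x/dθ² = -0.055185 m.
a = ω²·d²x/dθ² = (196.9)²·(-0.055185) = -2138.5 m/s²;  |a| = 2138.5 m/s².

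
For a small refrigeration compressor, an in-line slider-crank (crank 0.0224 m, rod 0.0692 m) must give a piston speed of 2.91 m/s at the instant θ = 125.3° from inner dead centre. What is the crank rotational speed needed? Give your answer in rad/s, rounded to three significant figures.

For an in-line slider-crank, |v_piston| = rω|sinθ|·[1 + r cosθ/√(L² − r² sin²θ)].
With r = 0.0224 m, L = 0.0692 m, θ = 125.3°: the bracketed kinematic factor |dx/dθ| = 0.014736 m.
ω = v/|dx/dθ| = 2.91/0.014736 = 197.48 rad/s.

197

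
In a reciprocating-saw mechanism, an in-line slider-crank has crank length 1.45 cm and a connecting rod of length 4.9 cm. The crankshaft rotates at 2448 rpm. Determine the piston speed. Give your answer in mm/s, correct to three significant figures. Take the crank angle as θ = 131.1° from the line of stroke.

2240

ω = 2π·2448/60 = 256.4 rad/s
For an in-line slider-crank, x = r cosθ + √(L² − r² sin²θ), so v = −rω sinθ·[1 + r cosθ/√(L² − r² sin²θ)].
With r = 0.0145 m, L = 0.049 m, θ = 131.1°: √(L² − r² sin²θ) = 0.047766 m.
v = −0.0145·256.4·0.75356·[1 + 0.0145·-0.65738/0.047766] = -2.2421 m/s.
|v| = 2.2421 m/s = 2242.1 mm/s.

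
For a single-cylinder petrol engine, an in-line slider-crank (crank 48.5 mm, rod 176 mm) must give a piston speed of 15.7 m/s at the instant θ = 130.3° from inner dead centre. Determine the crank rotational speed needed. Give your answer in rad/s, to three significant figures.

519

For an in-line slider-crank, |v_piston| = rω|sinθ|·[1 + r cosθ/√(L² − r² sin²θ)].
With r = 0.0485 m, L = 0.176 m, θ = 130.3°: the bracketed kinematic factor |dx/dθ| = 0.030246 m.
ω = v/|dx/dθ| = 15.7/0.030246 = 519.08 rad/s.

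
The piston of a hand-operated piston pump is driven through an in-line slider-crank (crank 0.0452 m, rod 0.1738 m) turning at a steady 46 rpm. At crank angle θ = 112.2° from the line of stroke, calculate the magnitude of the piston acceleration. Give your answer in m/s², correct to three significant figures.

0.595

ω = 2π·46/60 = 4.817 rad/s
x(θ) = r cosθ + √(L² − r² sin²θ); with ω constant, a = ω²·d²x/dθ².
d²x/dθ² = −r cosθ − r²(cos2θ)/√u − r⁴ sin²2θ/(4u^{3/2}),  u = L² − r² sin²θ = 0.0284551 m².
Substituting r = 0.0452 m, L = 0.1738 m, θ = 112.2°: d²x/dθ² = +0.025625 m.
a = ω²·d²x/dθ² = (4.817)²·(+0.025625) = +0.59462 m/s²;  |a| = 0.59462 m/s².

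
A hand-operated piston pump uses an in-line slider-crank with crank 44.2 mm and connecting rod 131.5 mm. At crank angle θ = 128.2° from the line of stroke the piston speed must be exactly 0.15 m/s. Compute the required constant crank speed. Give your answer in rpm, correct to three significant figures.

52.6

For an in-line slider-crank, |v_piston| = rω|sinθ|·[1 + r cosθ/√(L² − r² sin²θ)].
With r = 0.0442 m, L = 0.1315 m, θ = 128.2°: the bracketed kinematic factor |dx/dθ| = 0.027249 m.
ω = v/|dx/dθ| = 0.15/0.027249 = 5.5048 rad/s.
N = 60ω/(2π) = 52.567 rpm.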